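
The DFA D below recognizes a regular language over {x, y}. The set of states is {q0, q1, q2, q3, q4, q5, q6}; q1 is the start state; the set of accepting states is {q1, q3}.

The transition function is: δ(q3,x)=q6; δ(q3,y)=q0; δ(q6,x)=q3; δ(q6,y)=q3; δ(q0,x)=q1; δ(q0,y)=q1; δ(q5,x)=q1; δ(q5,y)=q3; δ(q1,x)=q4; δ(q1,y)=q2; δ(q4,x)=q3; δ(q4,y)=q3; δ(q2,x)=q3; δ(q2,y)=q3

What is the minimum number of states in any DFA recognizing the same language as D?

2

States {q5} cannot be reached from the start state, so discard them.
Start with accepting vs non-accepting: {q1,q3} | {q0,q2,q4,q6}.
The partition is now stable with 2 blocks: {q1,q3} | {q0,q2,q4,q6}.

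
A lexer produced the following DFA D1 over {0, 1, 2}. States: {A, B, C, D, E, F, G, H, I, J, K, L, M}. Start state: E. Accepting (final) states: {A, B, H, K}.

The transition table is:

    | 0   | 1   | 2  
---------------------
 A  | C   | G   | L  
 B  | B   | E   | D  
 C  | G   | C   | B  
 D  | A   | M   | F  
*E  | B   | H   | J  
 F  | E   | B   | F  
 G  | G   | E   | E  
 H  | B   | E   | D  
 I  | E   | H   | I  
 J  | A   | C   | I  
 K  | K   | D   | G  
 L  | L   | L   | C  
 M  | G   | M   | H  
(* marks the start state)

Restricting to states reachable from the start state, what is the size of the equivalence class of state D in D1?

First remove the unreachable states {K}; 12 states remain.
P0 = {A,B,H} | {C,D,E,F,G,I,J,L,M}.
On input 0, block {A,B,H} splits into {B,H} and {A}.
Split {C,D,E,F,G,I,J,L,M} by δ(·,0) → {C,F,G,I,L,M} and {D,J} and {E}.
Split {C,F,G,I,L,M} by δ(·,0) → {C,G,L,M} and {F,I}.
On input 1, block {C,G,L,M} splits into {C,L,M} and {G}.
On input 0, block {C,L,M} splits into {C,M} and {L}.
No further refinement is possible. Final partition (8 blocks): {B,H} | {C,M} | {A} | {D,J} | {E} | {F,I} | {G} | {L}.
State D belongs to the block {D,J}, which has 2 states.

2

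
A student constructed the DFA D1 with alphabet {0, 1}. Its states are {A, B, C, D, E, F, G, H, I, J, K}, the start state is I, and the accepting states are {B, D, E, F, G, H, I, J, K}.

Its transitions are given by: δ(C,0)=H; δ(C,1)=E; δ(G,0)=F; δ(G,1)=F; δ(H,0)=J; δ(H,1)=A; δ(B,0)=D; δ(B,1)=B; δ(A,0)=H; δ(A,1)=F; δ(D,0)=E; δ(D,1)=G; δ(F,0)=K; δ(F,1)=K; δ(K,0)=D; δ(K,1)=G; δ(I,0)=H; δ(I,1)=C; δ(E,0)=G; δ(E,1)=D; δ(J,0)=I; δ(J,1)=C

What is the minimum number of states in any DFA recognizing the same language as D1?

States {B} cannot be reached from the start state, so discard them.
Start with accepting vs non-accepting: {D,E,F,G,H,I,J,K} | {A,C}.
Refine {D,E,F,G,H,I,J,K} on symbol 1: members go to different blocks, giving {D,E,F,G,K} and {H,I,J}.
Stable partition: {D,E,F,G,K} | {A,C} | {H,I,J} — 3 equivalence classes.

3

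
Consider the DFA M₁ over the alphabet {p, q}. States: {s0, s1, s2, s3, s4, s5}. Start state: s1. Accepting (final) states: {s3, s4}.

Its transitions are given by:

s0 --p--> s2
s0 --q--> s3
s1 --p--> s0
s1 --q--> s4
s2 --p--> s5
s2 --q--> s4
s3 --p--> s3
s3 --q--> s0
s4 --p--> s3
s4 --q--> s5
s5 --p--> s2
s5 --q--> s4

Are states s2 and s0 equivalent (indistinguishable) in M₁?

Initial partition by acceptance: {s3,s4} | {s0,s1,s2,s5}.
The partition is now stable with 2 blocks: {s3,s4} | {s0,s1,s2,s5}.
s2 and s0 lie in the same block of the stable partition, so they are equivalent — no string distinguishes them.

Yes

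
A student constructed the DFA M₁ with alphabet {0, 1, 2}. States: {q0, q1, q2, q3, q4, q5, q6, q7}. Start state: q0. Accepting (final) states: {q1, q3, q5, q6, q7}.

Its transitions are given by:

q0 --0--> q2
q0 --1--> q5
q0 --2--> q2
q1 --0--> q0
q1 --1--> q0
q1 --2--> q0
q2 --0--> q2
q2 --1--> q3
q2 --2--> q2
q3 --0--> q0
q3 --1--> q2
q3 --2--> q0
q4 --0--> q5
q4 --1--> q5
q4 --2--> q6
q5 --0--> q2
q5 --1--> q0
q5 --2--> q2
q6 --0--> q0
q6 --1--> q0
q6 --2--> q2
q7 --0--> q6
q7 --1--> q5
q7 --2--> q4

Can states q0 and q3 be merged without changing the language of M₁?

States {q1,q4,q6,q7} cannot be reached from the start state, so discard them.
Start with accepting vs non-accepting: {q3,q5} | {q0,q2}.
Stable partition: {q3,q5} | {q0,q2} — 2 equivalence classes.
q0 and q3 end up in different blocks, so they are distinguishable. For instance, the string 'ε' is accepted from only q3.

No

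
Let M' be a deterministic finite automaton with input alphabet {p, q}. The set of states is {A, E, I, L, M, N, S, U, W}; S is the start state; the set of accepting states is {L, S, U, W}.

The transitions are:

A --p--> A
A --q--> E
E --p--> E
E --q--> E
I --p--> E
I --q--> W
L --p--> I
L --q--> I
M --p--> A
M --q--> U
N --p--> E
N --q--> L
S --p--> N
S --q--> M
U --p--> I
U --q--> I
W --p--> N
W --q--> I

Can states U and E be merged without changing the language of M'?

No

All states are reachable from the start state.
Start with accepting vs non-accepting: {L,S,U,W} | {A,E,I,M,N}.
Refine {A,E,I,M,N} on symbol q: members go to different blocks, giving {I,M,N} and {A,E}.
No further refinement is possible. Final partition (3 blocks): {L,S,U,W} | {I,M,N} | {A,E}.
U and E end up in different blocks, so they are distinguishable. For instance, the string 'ε' is accepted from only U.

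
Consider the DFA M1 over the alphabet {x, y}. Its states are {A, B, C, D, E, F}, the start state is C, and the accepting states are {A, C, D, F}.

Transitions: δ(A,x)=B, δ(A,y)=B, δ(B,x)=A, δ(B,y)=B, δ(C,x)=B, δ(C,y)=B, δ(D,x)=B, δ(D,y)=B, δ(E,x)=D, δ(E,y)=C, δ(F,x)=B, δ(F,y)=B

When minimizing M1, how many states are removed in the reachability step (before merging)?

3

BFS from C reaches {A, B, C}; the 3 state(s) D, E, F are never visited.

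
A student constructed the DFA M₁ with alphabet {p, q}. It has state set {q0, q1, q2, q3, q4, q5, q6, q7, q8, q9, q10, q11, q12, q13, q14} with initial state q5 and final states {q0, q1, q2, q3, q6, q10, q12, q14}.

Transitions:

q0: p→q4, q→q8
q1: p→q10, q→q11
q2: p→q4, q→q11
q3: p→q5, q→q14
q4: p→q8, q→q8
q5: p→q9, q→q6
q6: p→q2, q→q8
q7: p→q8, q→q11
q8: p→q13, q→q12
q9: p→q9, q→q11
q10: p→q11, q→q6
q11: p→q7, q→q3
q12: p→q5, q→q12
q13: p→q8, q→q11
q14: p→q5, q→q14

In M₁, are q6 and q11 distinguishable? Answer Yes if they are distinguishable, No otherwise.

Reachable states from the start: {q2,q3,q4,q5,q6,q7,q8,q9,q11,q12,q13,q14}. Unreachable: {q0,q1,q10} — drop them.
Start with accepting vs non-accepting: {q2,q3,q6,q12,q14} | {q4,q5,q7,q8,q9,q11,q13}.
On input p, block {q2,q3,q6,q12,q14} splits into {q2,q3,q12,q14} and {q6}.
Split {q2,q3,q12,q14} by δ(·,q) → {q3,q12,q14} and {q2}.
On input q, block {q4,q5,q7,q8,q9,q11,q13} splits into {q4,q7,q9,q13} and {q8,q11} and {q5}.
Split {q4,q7,q9,q13} by δ(·,p) → {q4,q7,q13} and {q9}.
The partition is now stable with 7 blocks: {q3,q12,q14} | {q4,q7,q13} | {q6} | {q2} | {q8,q11} | {q5} | {q9}.
q6 and q11 end up in different blocks, so they are distinguishable. For instance, the string 'ε' is accepted from only q6.

Yes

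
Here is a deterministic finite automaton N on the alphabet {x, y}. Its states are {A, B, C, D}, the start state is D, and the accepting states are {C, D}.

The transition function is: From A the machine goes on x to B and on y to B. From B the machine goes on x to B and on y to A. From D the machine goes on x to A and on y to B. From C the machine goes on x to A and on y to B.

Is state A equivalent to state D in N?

No

First remove the unreachable states {C}; 3 states remain.
Initial partition by acceptance: {D} | {A,B}.
The partition is now stable with 2 blocks: {D} | {A,B}.
A and D end up in different blocks, so they are distinguishable. For instance, the string 'ε' is accepted from only D.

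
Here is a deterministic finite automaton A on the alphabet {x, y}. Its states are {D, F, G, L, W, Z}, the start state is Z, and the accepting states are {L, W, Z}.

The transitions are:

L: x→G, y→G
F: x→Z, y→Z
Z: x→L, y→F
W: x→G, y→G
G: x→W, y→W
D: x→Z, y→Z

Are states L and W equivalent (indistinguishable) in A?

Yes

States {D} cannot be reached from the start state, so discard them.
P0 = {L,W,Z} | {F,G}.
On input x, block {L,W,Z} splits into {L,W} and {Z}.
Refine {F,G} on symbol x: members go to different blocks, giving {F} and {G}.
No further refinement is possible. Final partition (4 blocks): {L,W} | {F} | {Z} | {G}.
L and W lie in the same block of the stable partition, so they are equivalent — no string distinguishes them.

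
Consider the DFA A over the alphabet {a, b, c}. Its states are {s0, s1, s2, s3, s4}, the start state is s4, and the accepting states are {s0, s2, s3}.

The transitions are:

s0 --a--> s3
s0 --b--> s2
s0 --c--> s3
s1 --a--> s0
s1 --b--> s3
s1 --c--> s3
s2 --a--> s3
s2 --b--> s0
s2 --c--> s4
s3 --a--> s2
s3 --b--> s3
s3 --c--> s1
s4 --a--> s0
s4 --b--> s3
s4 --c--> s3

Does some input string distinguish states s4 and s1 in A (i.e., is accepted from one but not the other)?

No

Every state is reachable, so we keep all 5.
Start with accepting vs non-accepting: {s0,s2,s3} | {s1,s4}.
Refine {s0,s2,s3} on symbol c: members go to different blocks, giving {s2,s3} and {s0}.
Refine {s2,s3} on symbol b: members go to different blocks, giving {s2} and {s3}.
Stable partition: {s2} | {s1,s4} | {s0} | {s3} — 4 equivalence classes.
s4 and s1 lie in the same block of the stable partition, so they are equivalent — no string distinguishes them.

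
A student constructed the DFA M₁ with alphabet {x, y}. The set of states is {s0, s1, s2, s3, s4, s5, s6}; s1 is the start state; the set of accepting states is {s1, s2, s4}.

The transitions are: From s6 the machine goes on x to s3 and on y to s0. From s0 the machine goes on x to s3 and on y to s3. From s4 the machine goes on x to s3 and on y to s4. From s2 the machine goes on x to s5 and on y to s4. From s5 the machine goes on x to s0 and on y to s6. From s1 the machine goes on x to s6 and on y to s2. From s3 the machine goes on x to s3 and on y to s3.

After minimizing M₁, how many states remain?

All states are reachable from the start state.
Initial partition by acceptance: {s1,s2,s4} | {s0,s3,s5,s6}.
No further refinement is possible. Final partition (2 blocks): {s1,s2,s4} | {s0,s3,s5,s6}.

2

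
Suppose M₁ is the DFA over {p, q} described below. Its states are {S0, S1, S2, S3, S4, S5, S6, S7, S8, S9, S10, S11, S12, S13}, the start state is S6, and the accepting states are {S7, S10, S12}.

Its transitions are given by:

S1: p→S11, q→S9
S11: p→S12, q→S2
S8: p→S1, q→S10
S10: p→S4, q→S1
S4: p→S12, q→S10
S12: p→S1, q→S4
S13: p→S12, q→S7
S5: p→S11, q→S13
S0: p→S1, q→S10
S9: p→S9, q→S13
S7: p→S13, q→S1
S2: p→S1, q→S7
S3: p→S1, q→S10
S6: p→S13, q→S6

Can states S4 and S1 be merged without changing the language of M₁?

Reachable states from the start: {S1,S2,S4,S6,S7,S9,S10,S11,S12,S13}. Unreachable: {S0,S3,S5,S8} — drop them.
Initial partition by acceptance: {S7,S10,S12} | {S1,S2,S4,S6,S9,S11,S13}.
Refine {S1,S2,S4,S6,S9,S11,S13} on symbol p: members go to different blocks, giving {S1,S2,S6,S9} and {S4,S11,S13}.
On input p, block {S7,S10,S12} splits into {S7,S10} and {S12}.
On input p, block {S1,S2,S6,S9} splits into {S1,S6} and {S2,S9}.
Refine {S1,S6} on symbol q: members go to different blocks, giving {S1} and {S6}.
On input q, block {S4,S11,S13} splits into {S4,S13} and {S11}.
Refine {S2,S9} on symbol p: members go to different blocks, giving {S2} and {S9}.
Stable partition: {S7,S10} | {S1} | {S4,S13} | {S12} | {S2} | {S6} | {S11} | {S9} — 8 equivalence classes.
S4 and S1 end up in different blocks, so they are distinguishable. For instance, the string 'p' is accepted from only S4.

No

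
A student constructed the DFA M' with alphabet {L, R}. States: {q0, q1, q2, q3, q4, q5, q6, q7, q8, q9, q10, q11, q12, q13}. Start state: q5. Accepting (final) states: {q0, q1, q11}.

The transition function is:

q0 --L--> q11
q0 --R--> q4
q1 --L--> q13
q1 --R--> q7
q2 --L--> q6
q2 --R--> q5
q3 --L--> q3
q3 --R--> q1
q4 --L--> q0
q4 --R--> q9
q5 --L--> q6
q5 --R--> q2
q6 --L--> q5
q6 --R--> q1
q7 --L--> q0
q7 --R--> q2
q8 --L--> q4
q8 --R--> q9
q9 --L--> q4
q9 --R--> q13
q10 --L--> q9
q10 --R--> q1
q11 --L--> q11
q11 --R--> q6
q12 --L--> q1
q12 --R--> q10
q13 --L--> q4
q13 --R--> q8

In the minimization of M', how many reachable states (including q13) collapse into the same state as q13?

States {q3,q10,q12} cannot be reached from the start state, so discard them.
Initial partition by acceptance: {q0,q1,q11} | {q2,q4,q5,q6,q7,q8,q9,q13}.
Split {q0,q1,q11} by δ(·,L) → {q0,q11} and {q1}.
On input L, block {q2,q4,q5,q6,q7,q8,q9,q13} splits into {q2,q5,q6,q8,q9,q13} and {q4,q7}.
Refine {q0,q11} on symbol R: members go to different blocks, giving {q0} and {q11}.
Split {q2,q5,q6,q8,q9,q13} by δ(·,L) → {q2,q5,q6} and {q8,q9,q13}.
Split {q2,q5,q6} by δ(·,R) → {q2,q5} and {q6}.
Split {q4,q7} by δ(·,R) → {q4} and {q7}.
Stable partition: {q0} | {q2,q5} | {q1} | {q4} | {q11} | {q8,q9,q13} | {q6} | {q7} — 8 equivalence classes.
State q13 belongs to the block {q8,q9,q13}, which has 3 states.

3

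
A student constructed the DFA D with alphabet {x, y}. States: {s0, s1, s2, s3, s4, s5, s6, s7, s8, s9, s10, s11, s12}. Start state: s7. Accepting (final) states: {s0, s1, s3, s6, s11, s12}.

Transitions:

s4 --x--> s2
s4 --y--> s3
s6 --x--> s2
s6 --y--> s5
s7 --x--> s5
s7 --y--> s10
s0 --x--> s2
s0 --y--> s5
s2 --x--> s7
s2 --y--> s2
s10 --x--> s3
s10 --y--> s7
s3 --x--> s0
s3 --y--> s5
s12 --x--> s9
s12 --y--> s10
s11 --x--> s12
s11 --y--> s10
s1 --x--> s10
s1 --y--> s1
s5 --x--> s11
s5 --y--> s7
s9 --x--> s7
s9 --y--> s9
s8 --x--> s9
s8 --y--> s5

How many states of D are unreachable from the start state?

No path from s7 leads to s1, s4, s6, s8; the other 9 states are all reachable.

4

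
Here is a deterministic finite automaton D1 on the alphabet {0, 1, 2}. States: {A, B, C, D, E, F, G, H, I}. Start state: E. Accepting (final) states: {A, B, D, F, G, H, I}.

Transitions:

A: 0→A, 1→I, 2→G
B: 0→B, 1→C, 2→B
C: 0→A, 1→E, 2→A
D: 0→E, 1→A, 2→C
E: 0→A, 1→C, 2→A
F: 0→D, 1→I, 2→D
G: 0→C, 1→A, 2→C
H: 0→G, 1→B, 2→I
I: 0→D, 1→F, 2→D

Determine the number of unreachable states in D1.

No path from E leads to B, H; the other 7 states are all reachable.

2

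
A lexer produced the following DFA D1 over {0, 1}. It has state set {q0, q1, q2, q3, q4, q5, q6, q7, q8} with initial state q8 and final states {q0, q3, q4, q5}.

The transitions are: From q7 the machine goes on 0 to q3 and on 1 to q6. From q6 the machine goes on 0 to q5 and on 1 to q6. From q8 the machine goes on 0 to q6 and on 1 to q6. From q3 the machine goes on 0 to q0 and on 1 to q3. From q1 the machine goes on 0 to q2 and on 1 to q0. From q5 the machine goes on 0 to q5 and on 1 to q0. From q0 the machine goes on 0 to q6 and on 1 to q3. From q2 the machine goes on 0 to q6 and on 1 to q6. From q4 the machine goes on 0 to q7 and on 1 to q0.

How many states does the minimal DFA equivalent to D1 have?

5

States {q1,q2,q4,q7} cannot be reached from the start state, so discard them.
P0 = {q0,q3,q5} | {q6,q8}.
Split {q0,q3,q5} by δ(·,0) → {q3,q5} and {q0}.
Refine {q3,q5} on symbol 0: members go to different blocks, giving {q3} and {q5}.
Split {q6,q8} by δ(·,0) → {q6} and {q8}.
No further refinement is possible. Final partition (5 blocks): {q3} | {q6} | {q0} | {q5} | {q8}.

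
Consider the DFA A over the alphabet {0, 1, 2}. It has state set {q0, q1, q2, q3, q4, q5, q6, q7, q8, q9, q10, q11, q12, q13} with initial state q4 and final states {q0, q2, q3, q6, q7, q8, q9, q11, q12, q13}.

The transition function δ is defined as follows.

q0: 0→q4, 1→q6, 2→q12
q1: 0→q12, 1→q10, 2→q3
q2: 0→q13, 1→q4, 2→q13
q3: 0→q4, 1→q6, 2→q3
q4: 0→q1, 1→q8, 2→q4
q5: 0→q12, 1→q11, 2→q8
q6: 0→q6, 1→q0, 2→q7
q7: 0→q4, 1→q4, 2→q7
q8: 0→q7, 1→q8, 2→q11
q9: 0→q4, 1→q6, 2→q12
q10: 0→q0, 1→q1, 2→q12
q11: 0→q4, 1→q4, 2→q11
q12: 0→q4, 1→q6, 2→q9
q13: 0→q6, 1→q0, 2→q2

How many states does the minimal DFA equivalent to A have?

6

Reachable states from the start: {q0,q1,q3,q4,q6,q7,q8,q9,q10,q11,q12}. Unreachable: {q2,q5,q13} — drop them.
Initial partition by acceptance: {q0,q3,q6,q7,q8,q9,q11,q12} | {q1,q4,q10}.
Refine {q0,q3,q6,q7,q8,q9,q11,q12} on symbol 0: members go to different blocks, giving {q0,q3,q7,q9,q11,q12} and {q6,q8}.
Split {q0,q3,q7,q9,q11,q12} by δ(·,1) → {q0,q3,q9,q12} and {q7,q11}.
Refine {q1,q4,q10} on symbol 0: members go to different blocks, giving {q1,q10} and {q4}.
Split {q6,q8} by δ(·,0) → {q6} and {q8}.
The partition is now stable with 6 blocks: {q0,q3,q9,q12} | {q1,q10} | {q6} | {q7,q11} | {q4} | {q8}.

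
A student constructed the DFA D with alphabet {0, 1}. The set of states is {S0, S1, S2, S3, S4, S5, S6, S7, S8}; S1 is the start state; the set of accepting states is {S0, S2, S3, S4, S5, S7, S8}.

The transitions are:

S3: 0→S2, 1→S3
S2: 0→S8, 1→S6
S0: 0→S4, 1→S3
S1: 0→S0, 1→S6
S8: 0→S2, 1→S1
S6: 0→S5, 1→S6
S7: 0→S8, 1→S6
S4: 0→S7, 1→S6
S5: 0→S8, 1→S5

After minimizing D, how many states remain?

3

Every state is reachable, so we keep all 9.
P0 = {S0,S2,S3,S4,S5,S7,S8} | {S1,S6}.
On input 1, block {S0,S2,S3,S4,S5,S7,S8} splits into {S2,S4,S7,S8} and {S0,S3,S5}.
Stable partition: {S2,S4,S7,S8} | {S1,S6} | {S0,S3,S5} — 3 equivalence classes.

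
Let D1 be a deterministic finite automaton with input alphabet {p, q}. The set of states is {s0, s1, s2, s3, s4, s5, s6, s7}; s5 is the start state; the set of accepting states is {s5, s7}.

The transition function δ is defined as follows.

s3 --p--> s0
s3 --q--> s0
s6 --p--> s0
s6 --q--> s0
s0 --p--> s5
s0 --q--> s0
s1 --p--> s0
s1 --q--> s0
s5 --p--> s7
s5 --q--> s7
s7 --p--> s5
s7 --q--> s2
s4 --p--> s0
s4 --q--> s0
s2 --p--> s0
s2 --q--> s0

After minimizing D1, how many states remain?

4

First remove the unreachable states {s1,s3,s4,s6}; 4 states remain.
P0 = {s5,s7} | {s0,s2}.
On input q, block {s5,s7} splits into {s5} and {s7}.
Refine {s0,s2} on symbol p: members go to different blocks, giving {s0} and {s2}.
The partition is now stable with 4 blocks: {s5} | {s0} | {s7} | {s2}.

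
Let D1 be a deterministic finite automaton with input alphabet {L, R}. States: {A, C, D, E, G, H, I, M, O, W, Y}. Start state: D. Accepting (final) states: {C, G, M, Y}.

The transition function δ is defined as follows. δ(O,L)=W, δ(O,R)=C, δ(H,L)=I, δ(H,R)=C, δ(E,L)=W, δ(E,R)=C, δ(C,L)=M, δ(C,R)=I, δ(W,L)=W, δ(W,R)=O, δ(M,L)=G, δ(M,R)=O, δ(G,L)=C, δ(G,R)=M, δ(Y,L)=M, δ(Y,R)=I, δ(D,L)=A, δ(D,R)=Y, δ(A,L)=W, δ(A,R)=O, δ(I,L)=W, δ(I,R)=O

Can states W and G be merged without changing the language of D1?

No

States {E,H} cannot be reached from the start state, so discard them.
Initial partition by acceptance: {C,G,M,Y} | {A,D,I,O,W}.
Refine {C,G,M,Y} on symbol R: members go to different blocks, giving {C,M,Y} and {G}.
Refine {C,M,Y} on symbol L: members go to different blocks, giving {C,Y} and {M}.
On input R, block {A,D,I,O,W} splits into {A,I,W} and {D,O}.
No further refinement is possible. Final partition (5 blocks): {C,Y} | {A,I,W} | {G} | {M} | {D,O}.
W and G end up in different blocks, so they are distinguishable. For instance, the string 'ε' is accepted from only G.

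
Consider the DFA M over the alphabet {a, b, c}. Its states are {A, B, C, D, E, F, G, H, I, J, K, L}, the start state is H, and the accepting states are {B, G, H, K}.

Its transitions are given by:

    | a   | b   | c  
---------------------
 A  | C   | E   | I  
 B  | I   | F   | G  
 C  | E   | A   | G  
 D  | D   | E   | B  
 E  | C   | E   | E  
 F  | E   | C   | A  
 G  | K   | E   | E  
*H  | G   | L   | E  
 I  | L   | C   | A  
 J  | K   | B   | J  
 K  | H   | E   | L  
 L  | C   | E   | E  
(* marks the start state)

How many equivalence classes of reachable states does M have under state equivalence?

First remove the unreachable states {B,D,F,J}; 8 states remain.
Start with accepting vs non-accepting: {G,H,K} | {A,C,E,I,L}.
Refine {A,C,E,I,L} on symbol c: members go to different blocks, giving {A,E,I,L} and {C}.
On input a, block {A,E,I,L} splits into {A,E,L} and {I}.
On input c, block {A,E,L} splits into {E,L} and {A}.
Stable partition: {G,H,K} | {E,L} | {C} | {I} | {A} — 5 equivalence classes.

5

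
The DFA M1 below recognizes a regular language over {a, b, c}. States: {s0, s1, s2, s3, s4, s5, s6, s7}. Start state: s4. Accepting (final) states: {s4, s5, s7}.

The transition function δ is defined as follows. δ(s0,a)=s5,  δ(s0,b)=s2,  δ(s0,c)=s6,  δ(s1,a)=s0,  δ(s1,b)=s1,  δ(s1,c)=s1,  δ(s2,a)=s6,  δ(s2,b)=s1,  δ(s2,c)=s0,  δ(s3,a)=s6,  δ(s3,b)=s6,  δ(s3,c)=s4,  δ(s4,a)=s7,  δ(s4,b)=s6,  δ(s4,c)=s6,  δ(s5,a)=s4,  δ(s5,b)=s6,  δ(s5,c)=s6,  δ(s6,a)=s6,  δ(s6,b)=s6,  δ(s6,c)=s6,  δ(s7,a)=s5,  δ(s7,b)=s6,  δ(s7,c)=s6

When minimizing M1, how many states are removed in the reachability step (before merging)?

4

BFS from s4 reaches {s4, s5, s6, s7}; the 4 state(s) s0, s1, s2, s3 are never visited.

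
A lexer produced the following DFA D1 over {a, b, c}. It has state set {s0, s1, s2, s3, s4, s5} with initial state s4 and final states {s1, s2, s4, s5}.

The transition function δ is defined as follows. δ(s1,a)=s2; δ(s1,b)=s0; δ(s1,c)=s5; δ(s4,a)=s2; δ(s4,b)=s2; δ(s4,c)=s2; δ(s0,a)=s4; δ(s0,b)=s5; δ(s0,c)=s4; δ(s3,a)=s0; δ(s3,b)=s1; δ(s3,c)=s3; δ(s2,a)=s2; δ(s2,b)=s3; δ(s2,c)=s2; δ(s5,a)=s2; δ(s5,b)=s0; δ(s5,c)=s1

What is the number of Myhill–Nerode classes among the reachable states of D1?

All states are reachable from the start state.
P0 = {s1,s2,s4,s5} | {s0,s3}.
Split {s1,s2,s4,s5} by δ(·,b) → {s1,s2,s5} and {s4}.
Split {s0,s3} by δ(·,a) → {s0} and {s3}.
On input b, block {s1,s2,s5} splits into {s1,s5} and {s2}.
The partition is now stable with 5 blocks: {s1,s5} | {s0} | {s4} | {s3} | {s2}.

5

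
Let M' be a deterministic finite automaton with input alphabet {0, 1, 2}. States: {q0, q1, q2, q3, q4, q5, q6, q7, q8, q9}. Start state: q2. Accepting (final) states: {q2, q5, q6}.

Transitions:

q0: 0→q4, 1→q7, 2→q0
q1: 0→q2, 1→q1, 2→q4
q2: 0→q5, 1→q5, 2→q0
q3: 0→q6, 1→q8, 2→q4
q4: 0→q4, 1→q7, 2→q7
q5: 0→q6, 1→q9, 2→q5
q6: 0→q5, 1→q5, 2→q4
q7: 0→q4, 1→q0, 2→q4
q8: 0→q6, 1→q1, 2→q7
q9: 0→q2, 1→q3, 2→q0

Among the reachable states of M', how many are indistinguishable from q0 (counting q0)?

3

Start with accepting vs non-accepting: {q2,q5,q6} | {q0,q1,q3,q4,q7,q8,q9}.
On input 1, block {q2,q5,q6} splits into {q2,q6} and {q5}.
On input 0, block {q0,q1,q3,q4,q7,q8,q9} splits into {q1,q3,q8,q9} and {q0,q4,q7}.
The partition is now stable with 4 blocks: {q2,q6} | {q1,q3,q8,q9} | {q5} | {q0,q4,q7}.
The equivalence class containing q0 is {q0,q4,q7}, of size 3.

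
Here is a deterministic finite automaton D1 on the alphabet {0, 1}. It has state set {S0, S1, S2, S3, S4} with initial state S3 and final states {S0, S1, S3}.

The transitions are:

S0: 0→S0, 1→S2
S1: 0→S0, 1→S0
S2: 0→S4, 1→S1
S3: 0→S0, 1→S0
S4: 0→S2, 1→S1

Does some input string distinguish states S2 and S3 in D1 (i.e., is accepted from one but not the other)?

Yes

All states are reachable from the start state.
Initial partition by acceptance: {S0,S1,S3} | {S2,S4}.
Refine {S0,S1,S3} on symbol 1: members go to different blocks, giving {S1,S3} and {S0}.
No further refinement is possible. Final partition (3 blocks): {S1,S3} | {S2,S4} | {S0}.
S2 and S3 end up in different blocks, so they are distinguishable. For instance, the string 'ε' is accepted from only S3.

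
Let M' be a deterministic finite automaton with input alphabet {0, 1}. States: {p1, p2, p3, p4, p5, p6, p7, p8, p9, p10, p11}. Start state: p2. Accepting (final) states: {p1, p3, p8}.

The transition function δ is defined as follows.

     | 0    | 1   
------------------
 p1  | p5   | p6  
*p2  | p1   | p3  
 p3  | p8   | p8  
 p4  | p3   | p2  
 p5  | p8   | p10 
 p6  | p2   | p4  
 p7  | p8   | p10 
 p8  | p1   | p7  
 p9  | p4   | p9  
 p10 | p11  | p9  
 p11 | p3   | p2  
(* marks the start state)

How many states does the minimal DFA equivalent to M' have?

All states are reachable from the start state.
Start with accepting vs non-accepting: {p1,p3,p8} | {p2,p4,p5,p6,p7,p9,p10,p11}.
Split {p1,p3,p8} by δ(·,0) → {p3,p8} and {p1}.
Refine {p3,p8} on symbol 0: members go to different blocks, giving {p3} and {p8}.
On input 0, block {p2,p4,p5,p6,p7,p9,p10,p11} splits into {p6,p9,p10} and {p4,p11} and {p5,p7} and {p2}.
On input 0, block {p6,p9,p10} splits into {p9,p10} and {p6}.
No further refinement is possible. Final partition (8 blocks): {p3} | {p9,p10} | {p1} | {p8} | {p4,p11} | {p5,p7} | {p2} | {p6}.

8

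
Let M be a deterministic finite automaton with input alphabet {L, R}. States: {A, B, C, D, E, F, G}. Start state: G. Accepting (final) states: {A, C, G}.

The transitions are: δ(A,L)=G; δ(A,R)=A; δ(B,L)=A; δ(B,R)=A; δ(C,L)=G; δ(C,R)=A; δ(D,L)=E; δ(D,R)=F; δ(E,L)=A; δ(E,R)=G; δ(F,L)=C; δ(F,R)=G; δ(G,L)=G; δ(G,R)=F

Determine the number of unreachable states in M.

Starting at G and following transitions, the reachable set is {A, C, F, G}. That leaves B, D, E unreachable — 3 in total.

3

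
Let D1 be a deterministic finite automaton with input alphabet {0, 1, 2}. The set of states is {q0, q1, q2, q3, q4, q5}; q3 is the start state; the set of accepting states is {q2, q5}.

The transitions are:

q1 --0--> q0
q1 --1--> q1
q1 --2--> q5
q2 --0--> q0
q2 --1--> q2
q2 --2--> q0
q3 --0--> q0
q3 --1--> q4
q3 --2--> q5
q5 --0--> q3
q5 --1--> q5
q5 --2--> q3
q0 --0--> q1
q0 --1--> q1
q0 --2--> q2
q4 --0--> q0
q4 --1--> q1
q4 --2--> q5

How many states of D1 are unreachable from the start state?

0

Every one of the 6 states is reachable from q3.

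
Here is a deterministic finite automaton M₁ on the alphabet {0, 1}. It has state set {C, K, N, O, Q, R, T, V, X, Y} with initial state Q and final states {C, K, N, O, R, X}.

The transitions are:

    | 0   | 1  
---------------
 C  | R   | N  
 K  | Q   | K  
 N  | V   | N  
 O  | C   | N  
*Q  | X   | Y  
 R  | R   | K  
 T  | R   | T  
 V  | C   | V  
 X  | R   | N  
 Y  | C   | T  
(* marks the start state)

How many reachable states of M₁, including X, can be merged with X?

States {O} cannot be reached from the start state, so discard them.
Initial partition by acceptance: {C,K,N,R,X} | {Q,T,V,Y}.
Refine {C,K,N,R,X} on symbol 0: members go to different blocks, giving {C,R,X} and {K,N}.
The partition is now stable with 3 blocks: {C,R,X} | {Q,T,V,Y} | {K,N}.
State X belongs to the block {C,R,X}, which has 3 states.

3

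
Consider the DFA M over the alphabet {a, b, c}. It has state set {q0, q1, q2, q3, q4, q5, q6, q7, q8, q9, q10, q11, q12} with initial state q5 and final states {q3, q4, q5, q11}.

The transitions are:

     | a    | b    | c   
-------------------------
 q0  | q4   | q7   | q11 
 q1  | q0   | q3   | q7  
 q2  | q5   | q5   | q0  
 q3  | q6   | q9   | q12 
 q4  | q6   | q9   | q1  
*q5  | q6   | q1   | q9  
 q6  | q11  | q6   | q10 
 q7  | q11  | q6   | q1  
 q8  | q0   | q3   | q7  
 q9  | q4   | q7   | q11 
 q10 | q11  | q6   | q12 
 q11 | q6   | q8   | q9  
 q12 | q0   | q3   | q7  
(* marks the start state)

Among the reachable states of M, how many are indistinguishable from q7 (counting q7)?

First remove the unreachable states {q2}; 12 states remain.
Start with accepting vs non-accepting: {q3,q4,q5,q11} | {q0,q1,q6,q7,q8,q9,q10,q12}.
Split {q0,q1,q6,q7,q8,q9,q10,q12} by δ(·,a) → {q0,q6,q7,q9,q10} and {q1,q8,q12}.
On input b, block {q3,q4,q5,q11} splits into {q3,q4} and {q5,q11}.
On input a, block {q0,q6,q7,q9,q10} splits into {q6,q7,q10} and {q0,q9}.
Split {q6,q7,q10} by δ(·,c) → {q7,q10} and {q6}.
Stable partition: {q3,q4} | {q7,q10} | {q1,q8,q12} | {q5,q11} | {q0,q9} | {q6} — 6 equivalence classes.
The equivalence class containing q7 is {q7,q10}, of size 2.

2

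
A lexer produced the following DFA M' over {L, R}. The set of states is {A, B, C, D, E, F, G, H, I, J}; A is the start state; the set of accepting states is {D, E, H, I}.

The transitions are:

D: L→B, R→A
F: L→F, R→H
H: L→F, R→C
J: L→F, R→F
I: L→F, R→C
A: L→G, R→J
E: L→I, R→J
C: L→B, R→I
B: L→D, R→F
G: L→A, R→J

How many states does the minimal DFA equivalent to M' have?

7

Reachable states from the start: {A,B,C,D,F,G,H,I,J}. Unreachable: {E} — drop them.
Start with accepting vs non-accepting: {D,H,I} | {A,B,C,F,G,J}.
Refine {A,B,C,F,G,J} on symbol L: members go to different blocks, giving {A,C,F,G,J} and {B}.
On input L, block {D,H,I} splits into {H,I} and {D}.
Refine {A,C,F,G,J} on symbol L: members go to different blocks, giving {A,F,G,J} and {C}.
On input R, block {A,F,G,J} splits into {A,G,J} and {F}.
Split {A,G,J} by δ(·,L) → {A,G} and {J}.
No further refinement is possible. Final partition (7 blocks): {H,I} | {A,G} | {B} | {D} | {C} | {F} | {J}.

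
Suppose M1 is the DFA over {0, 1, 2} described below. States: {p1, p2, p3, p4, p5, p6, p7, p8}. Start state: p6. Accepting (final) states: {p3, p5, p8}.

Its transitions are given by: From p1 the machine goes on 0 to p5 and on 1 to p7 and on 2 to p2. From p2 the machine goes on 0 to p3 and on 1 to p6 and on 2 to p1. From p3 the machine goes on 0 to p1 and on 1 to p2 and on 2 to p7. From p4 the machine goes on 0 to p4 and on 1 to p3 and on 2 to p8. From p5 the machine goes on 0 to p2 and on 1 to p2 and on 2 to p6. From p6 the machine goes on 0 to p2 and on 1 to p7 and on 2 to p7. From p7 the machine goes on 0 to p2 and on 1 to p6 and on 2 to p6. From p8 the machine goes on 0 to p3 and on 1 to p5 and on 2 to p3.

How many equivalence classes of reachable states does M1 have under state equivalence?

3

First remove the unreachable states {p4,p8}; 6 states remain.
Initial partition by acceptance: {p3,p5} | {p1,p2,p6,p7}.
Refine {p1,p2,p6,p7} on symbol 0: members go to different blocks, giving {p1,p2} and {p6,p7}.
No further refinement is possible. Final partition (3 blocks): {p3,p5} | {p1,p2} | {p6,p7}.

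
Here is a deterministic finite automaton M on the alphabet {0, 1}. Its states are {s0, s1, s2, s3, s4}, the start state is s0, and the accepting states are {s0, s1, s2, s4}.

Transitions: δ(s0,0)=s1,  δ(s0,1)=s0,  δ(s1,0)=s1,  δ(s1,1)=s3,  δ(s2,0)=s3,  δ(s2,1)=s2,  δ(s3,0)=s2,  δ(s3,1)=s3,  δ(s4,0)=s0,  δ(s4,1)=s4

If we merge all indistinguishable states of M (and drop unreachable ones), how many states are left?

First remove the unreachable states {s4}; 4 states remain.
Initial partition by acceptance: {s0,s1,s2} | {s3}.
Refine {s0,s1,s2} on symbol 0: members go to different blocks, giving {s0,s1} and {s2}.
On input 1, block {s0,s1} splits into {s0} and {s1}.
The partition is now stable with 4 blocks: {s0} | {s3} | {s2} | {s1}.

4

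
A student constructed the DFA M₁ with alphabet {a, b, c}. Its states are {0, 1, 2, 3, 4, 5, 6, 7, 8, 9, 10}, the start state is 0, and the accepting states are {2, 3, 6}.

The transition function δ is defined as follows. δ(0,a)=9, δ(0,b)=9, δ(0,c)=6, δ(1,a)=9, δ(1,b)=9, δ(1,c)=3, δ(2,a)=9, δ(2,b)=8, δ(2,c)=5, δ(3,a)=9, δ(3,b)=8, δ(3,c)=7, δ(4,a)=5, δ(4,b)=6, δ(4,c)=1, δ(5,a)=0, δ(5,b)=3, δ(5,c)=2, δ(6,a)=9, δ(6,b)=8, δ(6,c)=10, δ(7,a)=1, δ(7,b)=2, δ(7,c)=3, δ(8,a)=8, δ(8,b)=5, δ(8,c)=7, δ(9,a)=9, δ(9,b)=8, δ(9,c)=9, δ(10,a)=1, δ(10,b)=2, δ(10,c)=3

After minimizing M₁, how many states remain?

First remove the unreachable states {4}; 10 states remain.
Start with accepting vs non-accepting: {2,3,6} | {0,1,5,7,8,9,10}.
Split {0,1,5,7,8,9,10} by δ(·,b) → {0,1,8,9} and {5,7,10}.
Refine {0,1,8,9} on symbol b: members go to different blocks, giving {0,1,9} and {8}.
On input b, block {0,1,9} splits into {0,1} and {9}.
The partition is now stable with 5 blocks: {2,3,6} | {0,1} | {5,7,10} | {8} | {9}.

5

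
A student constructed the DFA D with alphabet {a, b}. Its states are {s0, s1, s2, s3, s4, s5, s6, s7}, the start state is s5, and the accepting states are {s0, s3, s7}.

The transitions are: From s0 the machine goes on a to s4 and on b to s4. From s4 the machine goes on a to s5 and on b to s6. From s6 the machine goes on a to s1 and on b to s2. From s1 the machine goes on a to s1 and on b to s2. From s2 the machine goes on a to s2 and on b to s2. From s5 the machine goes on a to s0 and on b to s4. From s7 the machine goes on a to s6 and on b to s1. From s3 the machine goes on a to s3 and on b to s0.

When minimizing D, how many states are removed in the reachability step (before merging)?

No path from s5 leads to s3, s7; the other 6 states are all reachable.

2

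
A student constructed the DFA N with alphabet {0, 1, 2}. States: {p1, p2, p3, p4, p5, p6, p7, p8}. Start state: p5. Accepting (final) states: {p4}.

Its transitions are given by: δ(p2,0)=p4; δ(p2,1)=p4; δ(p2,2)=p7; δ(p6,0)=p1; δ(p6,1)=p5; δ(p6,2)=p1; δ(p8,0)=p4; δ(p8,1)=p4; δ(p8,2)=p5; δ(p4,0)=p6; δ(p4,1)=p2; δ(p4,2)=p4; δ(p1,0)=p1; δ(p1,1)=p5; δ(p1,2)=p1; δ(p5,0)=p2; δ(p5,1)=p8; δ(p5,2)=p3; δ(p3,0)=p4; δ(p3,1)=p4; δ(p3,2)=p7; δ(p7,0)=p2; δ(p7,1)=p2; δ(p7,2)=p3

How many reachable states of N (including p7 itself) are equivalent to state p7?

P0 = {p4} | {p1,p2,p3,p5,p6,p7,p8}.
Split {p1,p2,p3,p5,p6,p7,p8} by δ(·,0) → {p1,p5,p6,p7} and {p2,p3,p8}.
On input 0, block {p1,p5,p6,p7} splits into {p1,p6} and {p5,p7}.
Stable partition: {p4} | {p1,p6} | {p2,p3,p8} | {p5,p7} — 4 equivalence classes.
State p7 belongs to the block {p5,p7}, which has 2 states.

2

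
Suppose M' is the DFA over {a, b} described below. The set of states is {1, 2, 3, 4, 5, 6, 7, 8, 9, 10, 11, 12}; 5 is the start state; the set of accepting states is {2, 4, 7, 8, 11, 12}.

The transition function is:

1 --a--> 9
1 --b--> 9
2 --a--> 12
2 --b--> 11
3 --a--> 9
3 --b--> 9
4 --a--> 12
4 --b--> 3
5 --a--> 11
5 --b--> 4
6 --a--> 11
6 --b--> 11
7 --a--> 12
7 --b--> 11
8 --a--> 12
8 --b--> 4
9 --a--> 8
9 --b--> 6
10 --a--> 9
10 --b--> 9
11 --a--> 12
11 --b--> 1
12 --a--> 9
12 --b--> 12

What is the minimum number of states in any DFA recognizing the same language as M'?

States {2,7,10} cannot be reached from the start state, so discard them.
Initial partition by acceptance: {4,8,11,12} | {1,3,5,6,9}.
Refine {4,8,11,12} on symbol a: members go to different blocks, giving {4,8,11} and {12}.
Refine {4,8,11} on symbol b: members go to different blocks, giving {4,11} and {8}.
Refine {1,3,5,6,9} on symbol a: members go to different blocks, giving {1,3} and {5,6} and {9}.
The partition is now stable with 6 blocks: {4,11} | {1,3} | {12} | {8} | {5,6} | {9}.

6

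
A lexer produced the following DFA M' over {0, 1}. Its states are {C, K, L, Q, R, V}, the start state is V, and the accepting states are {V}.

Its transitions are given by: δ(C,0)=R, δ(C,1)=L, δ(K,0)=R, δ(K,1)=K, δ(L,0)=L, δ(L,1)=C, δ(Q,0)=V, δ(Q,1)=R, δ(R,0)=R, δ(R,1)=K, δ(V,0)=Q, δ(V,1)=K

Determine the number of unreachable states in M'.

2

BFS from V reaches {K, Q, R, V}; the 2 state(s) C, L are never visited.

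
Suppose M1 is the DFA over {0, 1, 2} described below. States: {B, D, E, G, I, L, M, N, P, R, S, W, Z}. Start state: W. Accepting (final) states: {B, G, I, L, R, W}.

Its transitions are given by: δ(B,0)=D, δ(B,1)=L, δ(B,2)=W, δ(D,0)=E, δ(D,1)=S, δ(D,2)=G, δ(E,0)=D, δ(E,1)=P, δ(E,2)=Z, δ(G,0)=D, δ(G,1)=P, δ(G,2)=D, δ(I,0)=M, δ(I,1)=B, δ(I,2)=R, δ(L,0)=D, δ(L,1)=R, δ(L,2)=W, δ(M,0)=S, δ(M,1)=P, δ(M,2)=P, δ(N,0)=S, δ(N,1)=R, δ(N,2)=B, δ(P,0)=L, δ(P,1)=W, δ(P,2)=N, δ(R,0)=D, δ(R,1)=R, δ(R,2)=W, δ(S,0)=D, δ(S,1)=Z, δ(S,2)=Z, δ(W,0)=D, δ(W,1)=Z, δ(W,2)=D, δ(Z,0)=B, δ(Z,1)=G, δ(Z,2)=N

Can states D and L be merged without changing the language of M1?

States {I,M} cannot be reached from the start state, so discard them.
Initial partition by acceptance: {B,G,L,R,W} | {D,E,N,P,S,Z}.
On input 1, block {B,G,L,R,W} splits into {B,L,R} and {G,W}.
On input 0, block {D,E,N,P,S,Z} splits into {D,E,N,S} and {P,Z}.
On input 1, block {D,E,N,S} splits into {E,S} and {N} and {D}.
Stable partition: {B,L,R} | {E,S} | {G,W} | {P,Z} | {N} | {D} — 6 equivalence classes.
D and L end up in different blocks, so they are distinguishable. For instance, the string 'ε' is accepted from only L.

No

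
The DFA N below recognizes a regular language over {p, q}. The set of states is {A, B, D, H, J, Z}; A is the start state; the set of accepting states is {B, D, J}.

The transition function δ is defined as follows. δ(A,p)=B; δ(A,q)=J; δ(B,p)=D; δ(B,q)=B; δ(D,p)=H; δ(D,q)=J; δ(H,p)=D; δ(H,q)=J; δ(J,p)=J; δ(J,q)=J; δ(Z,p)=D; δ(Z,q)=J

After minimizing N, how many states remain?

States {Z} cannot be reached from the start state, so discard them.
P0 = {B,D,J} | {A,H}.
Split {B,D,J} by δ(·,p) → {B,J} and {D}.
Split {B,J} by δ(·,p) → {B} and {J}.
Refine {A,H} on symbol p: members go to different blocks, giving {A} and {H}.
Stable partition: {B} | {A} | {D} | {J} | {H} — 5 equivalence classes.

5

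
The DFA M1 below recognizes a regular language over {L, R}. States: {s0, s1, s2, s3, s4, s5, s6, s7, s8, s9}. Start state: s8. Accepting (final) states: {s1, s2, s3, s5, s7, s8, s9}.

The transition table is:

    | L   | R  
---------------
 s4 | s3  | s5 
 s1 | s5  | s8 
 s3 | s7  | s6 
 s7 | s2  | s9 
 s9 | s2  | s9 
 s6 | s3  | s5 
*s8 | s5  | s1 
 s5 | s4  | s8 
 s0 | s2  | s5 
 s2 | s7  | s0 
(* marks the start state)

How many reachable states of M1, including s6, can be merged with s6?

3

P0 = {s1,s2,s3,s5,s7,s8,s9} | {s0,s4,s6}.
Split {s1,s2,s3,s5,s7,s8,s9} by δ(·,L) → {s1,s2,s3,s7,s8,s9} and {s5}.
Split {s1,s2,s3,s7,s8,s9} by δ(·,L) → {s2,s3,s7,s9} and {s1,s8}.
On input R, block {s2,s3,s7,s9} splits into {s2,s3} and {s7,s9}.
No further refinement is possible. Final partition (5 blocks): {s2,s3} | {s0,s4,s6} | {s5} | {s1,s8} | {s7,s9}.
State s6 belongs to the block {s0,s4,s6}, which has 3 states.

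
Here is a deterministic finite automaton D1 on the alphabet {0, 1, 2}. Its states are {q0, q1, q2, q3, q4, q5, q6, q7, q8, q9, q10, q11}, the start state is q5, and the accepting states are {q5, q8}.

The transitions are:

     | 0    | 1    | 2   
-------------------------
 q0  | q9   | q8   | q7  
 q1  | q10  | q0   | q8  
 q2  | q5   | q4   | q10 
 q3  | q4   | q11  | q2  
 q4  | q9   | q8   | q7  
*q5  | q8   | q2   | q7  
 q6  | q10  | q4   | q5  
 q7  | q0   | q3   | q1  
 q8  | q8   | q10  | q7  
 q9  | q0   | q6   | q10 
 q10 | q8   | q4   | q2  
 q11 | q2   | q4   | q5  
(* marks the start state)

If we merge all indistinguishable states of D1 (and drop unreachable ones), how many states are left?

P0 = {q5,q8} | {q0,q1,q2,q3,q4,q6,q7,q9,q10,q11}.
On input 0, block {q0,q1,q2,q3,q4,q6,q7,q9,q10,q11} splits into {q0,q1,q3,q4,q6,q7,q9,q11} and {q2,q10}.
Split {q0,q1,q3,q4,q6,q7,q9,q11} by δ(·,0) → {q0,q3,q4,q7,q9} and {q1,q6,q11}.
On input 1, block {q0,q3,q4,q7,q9} splits into {q0,q4} and {q3,q9} and {q7}.
No further refinement is possible. Final partition (6 blocks): {q5,q8} | {q0,q4} | {q2,q10} | {q1,q6,q11} | {q3,q9} | {q7}.

6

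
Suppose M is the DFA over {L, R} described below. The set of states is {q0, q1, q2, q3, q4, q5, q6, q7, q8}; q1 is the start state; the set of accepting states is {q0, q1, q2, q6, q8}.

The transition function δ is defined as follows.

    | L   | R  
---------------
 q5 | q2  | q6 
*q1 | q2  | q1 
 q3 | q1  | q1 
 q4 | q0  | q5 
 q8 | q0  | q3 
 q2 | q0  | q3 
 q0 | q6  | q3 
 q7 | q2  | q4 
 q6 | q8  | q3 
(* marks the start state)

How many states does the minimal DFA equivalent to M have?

First remove the unreachable states {q4,q5,q7}; 6 states remain.
Initial partition by acceptance: {q0,q1,q2,q6,q8} | {q3}.
Refine {q0,q1,q2,q6,q8} on symbol R: members go to different blocks, giving {q0,q2,q6,q8} and {q1}.
Stable partition: {q0,q2,q6,q8} | {q3} | {q1} — 3 equivalence classes.

3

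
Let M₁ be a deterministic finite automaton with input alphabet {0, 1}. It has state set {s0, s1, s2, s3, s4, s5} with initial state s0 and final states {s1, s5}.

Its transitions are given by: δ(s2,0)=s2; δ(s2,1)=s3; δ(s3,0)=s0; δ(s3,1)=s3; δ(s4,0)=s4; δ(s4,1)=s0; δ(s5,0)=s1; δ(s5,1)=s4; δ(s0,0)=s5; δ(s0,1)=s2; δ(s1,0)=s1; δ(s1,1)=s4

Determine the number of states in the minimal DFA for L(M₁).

All states are reachable from the start state.
Initial partition by acceptance: {s1,s5} | {s0,s2,s3,s4}.
Refine {s0,s2,s3,s4} on symbol 0: members go to different blocks, giving {s2,s3,s4} and {s0}.
Split {s2,s3,s4} by δ(·,0) → {s2,s4} and {s3}.
On input 1, block {s2,s4} splits into {s2} and {s4}.
Stable partition: {s1,s5} | {s2} | {s0} | {s3} | {s4} — 5 equivalence classes.

5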